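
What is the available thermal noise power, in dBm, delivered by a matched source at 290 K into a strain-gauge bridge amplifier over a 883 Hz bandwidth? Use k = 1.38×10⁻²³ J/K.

P_n = kTB = 1.38×10⁻²³ × 290 × 8.83×10² = 3.53×10⁻¹⁸ W
In dBm: 10 log₁₀(3.53×10⁻¹⁸ / 10⁻³) = −144.5 dBm

−144.5 dBm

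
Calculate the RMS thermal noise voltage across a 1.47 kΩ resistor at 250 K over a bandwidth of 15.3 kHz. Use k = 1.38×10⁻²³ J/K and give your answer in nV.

V_n = √(4kTRB)
4kTRB = 4 × 1.38×10⁻²³ × 250 × 1.47×10³ × 1.53×10⁴ = 3.10×10⁻¹³ V²
V_n = √(3.10×10⁻¹³) = 5.57×10⁻⁷ V = 557 nV

557 nV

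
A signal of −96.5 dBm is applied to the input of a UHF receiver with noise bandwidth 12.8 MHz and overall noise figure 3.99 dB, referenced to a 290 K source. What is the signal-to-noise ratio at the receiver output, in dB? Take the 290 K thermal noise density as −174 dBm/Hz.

2.4 dB

Noise floor: N = −174 + 10 log₁₀(B) + NF
10 log₁₀(1.28×10⁷) = 71.07 dB
N = −174 + 71.07 + 3.99 = −98.94 dBm
SNR = P_sig − N = −96.5 − (−98.94) = 2.44 dB → 2.4 dB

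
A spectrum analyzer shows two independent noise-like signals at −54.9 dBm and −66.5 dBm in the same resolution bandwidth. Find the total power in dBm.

−54.6 dBm

Convert to linear, add, convert back:
P₁ = 3.24×10⁻⁹ W, P₂ = 2.24×10⁻¹⁰ W
P_tot = 3.46×10⁻⁹ W → 10 log₁₀(P_tot / 10⁻³) = −54.6 dBm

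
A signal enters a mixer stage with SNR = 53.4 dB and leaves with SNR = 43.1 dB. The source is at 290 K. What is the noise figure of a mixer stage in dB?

NF (dB) = SNR_in(dB) − SNR_out(dB) when the source is at T₀
NF = 53.4 − 43.1 = 10.3 dB

10.3 dB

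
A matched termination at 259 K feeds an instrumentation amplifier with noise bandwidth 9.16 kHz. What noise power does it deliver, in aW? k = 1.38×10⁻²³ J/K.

P_n = kTB = 1.38×10⁻²³ × 259 × 9.16×10³ = 3.27×10⁻¹⁷ W = 32.7 aW

32.7 aW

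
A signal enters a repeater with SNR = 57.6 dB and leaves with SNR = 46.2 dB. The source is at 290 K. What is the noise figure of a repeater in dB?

NF (dB) = SNR_in(dB) − SNR_out(dB) when the source is at T₀
NF = 57.6 − 46.2 = 11.4 dB

11.4 dB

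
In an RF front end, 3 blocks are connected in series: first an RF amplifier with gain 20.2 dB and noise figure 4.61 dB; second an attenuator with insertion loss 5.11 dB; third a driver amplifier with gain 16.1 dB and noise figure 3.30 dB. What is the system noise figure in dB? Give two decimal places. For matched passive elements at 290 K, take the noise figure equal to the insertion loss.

4.69 dB

Convert to linear (a loss of L dB is a gain of −L dB): F_i = 10^(NF_i/10), G_i = 10^(G_i,dB/10)
  Stage 1: F_1 = 10^(4.61/10) = 2.891, G_1 = 10^(20.2/10) = 104.7
  Stage 2: F_2 = 10^(5.11/10) = 3.243, G_2 = 10^(−5.11/10) = 0.3083
  Stage 3: F_3 = 10^(3.30/10) = 2.138, G_3 = 10^(16.1/10) = 40.74
Friis cascade:
  F = 2.891 + (3.243 − 1)/104.7 + (2.138 − 1)/32.28 = 2.947
NF = 10 log₁₀(2.947) = 4.69 dB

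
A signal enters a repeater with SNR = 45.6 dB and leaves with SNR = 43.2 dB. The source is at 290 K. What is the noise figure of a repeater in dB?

NF (dB) = SNR_in(dB) − SNR_out(dB) when the source is at T₀
NF = 45.6 − 43.2 = 2.4 dB

2.4 dB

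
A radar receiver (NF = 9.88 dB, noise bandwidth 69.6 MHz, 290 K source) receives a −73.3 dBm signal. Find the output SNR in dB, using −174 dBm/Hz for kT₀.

12.4 dB

Noise floor: N = −174 + 10 log₁₀(B) + NF
10 log₁₀(6.96×10⁷) = 78.43 dB
N = −174 + 78.43 + 9.88 = −85.69 dBm
SNR = P_sig − N = −73.3 − (−85.69) = 12.39 dB → 12.4 dB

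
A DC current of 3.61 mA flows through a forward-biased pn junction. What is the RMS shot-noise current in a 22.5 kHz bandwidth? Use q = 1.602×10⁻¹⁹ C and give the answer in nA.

5.10 nA

I_n = √(2qI·B)
2qI·B = 2 × 1.602×10⁻¹⁹ × 3.61×10⁻³ × 2.25×10⁴ = 2.60×10⁻¹⁷ A²
I_n = √(2.60×10⁻¹⁷) = 5.10×10⁻⁹ A = 5.10 nA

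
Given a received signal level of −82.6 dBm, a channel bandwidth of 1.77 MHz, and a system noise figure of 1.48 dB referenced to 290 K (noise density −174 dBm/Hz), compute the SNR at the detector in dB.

27.4 dB

Noise floor: N = −174 + 10 log₁₀(B) + NF
10 log₁₀(1.77×10⁶) = 62.48 dB
N = −174 + 62.48 + 1.48 = −110.04 dBm
SNR = P_sig − N = −82.6 − (−110.04) = 27.44 dB → 27.4 dB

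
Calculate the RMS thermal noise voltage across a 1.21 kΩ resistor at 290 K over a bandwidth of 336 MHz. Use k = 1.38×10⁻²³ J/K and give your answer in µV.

80.7 µV

V_n = √(4kTRB)
4kTRB = 4 × 1.38×10⁻²³ × 290 × 1.21×10³ × 3.36×10⁸ = 6.51×10⁻⁹ V²
V_n = √(6.51×10⁻⁹) = 8.07×10⁻⁵ V = 80.7 µV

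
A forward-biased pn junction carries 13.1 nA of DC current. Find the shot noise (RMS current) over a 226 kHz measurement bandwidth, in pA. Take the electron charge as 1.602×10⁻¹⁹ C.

I_n = √(2qI·B)
2qI·B = 2 × 1.602×10⁻¹⁹ × 1.31×10⁻⁸ × 2.26×10⁵ = 9.49×10⁻²² A²
I_n = √(9.49×10⁻²²) = 3.08×10⁻¹¹ A = 30.8 pA

30.8 pA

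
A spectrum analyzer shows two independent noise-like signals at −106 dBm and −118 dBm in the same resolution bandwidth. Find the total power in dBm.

−105.7 dBm

Convert to linear, add, convert back:
P₁ = 2.51×10⁻¹⁴ W, P₂ = 1.58×10⁻¹⁵ W
P_tot = 2.67×10⁻¹⁴ W → 10 log₁₀(P_tot / 10⁻³) = −105.7 dBm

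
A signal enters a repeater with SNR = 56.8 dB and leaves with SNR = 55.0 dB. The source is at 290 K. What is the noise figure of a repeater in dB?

NF (dB) = SNR_in(dB) − SNR_out(dB) when the source is at T₀
NF = 56.8 − 55.0 = 1.8 dB

1.8 dB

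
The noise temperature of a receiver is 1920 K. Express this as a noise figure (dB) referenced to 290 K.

F = 1 + T_e/T₀ = 1 + 1920/290 = 7.62069
NF = 10 log₁₀(7.62069) = 8.82 dB

8.82 dB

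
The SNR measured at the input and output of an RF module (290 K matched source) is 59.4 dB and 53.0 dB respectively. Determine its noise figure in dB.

NF (dB) = SNR_in(dB) − SNR_out(dB) when the source is at T₀
NF = 59.4 − 53.0 = 6.4 dB

6.4 dB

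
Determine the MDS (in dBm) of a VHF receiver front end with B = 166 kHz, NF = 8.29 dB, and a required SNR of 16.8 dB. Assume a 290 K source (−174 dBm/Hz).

Sensitivity = −174 + 10 log₁₀(B) + NF + SNR_min
= −174 + 52.2 + 8.29 + 16.8
= −96.71 dBm → −96.7 dBm

−96.7 dBm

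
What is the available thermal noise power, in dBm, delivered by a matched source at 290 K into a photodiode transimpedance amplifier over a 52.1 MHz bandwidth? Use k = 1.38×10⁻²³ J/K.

−96.8 dBm

P_n = kTB = 1.38×10⁻²³ × 290 × 5.21×10⁷ = 2.09×10⁻¹³ W
In dBm: 10 log₁₀(2.09×10⁻¹³ / 10⁻³) = −96.8 dBm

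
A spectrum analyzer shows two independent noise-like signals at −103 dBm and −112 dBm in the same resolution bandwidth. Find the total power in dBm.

Convert to linear, add, convert back:
P₁ = 5.01×10⁻¹⁴ W, P₂ = 6.31×10⁻¹⁵ W
P_tot = 5.64×10⁻¹⁴ W → 10 log₁₀(P_tot / 10⁻³) = −102.5 dBm

−102.5 dBm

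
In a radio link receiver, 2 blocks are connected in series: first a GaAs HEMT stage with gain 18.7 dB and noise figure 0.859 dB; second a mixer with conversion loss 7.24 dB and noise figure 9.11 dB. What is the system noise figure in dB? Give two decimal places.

1.19 dB

Convert to linear (a loss of L dB is a gain of −L dB): F_i = 10^(NF_i/10), G_i = 10^(G_i,dB/10)
  Stage 1: F_1 = 10^(0.859/10) = 1.219, G_1 = 10^(18.7/10) = 74.13
  Stage 2: F_2 = 10^(9.11/10) = 8.147, G_2 = 10^(−7.24/10) = 0.1888
Friis cascade:
  F = 1.219 + (8.147 − 1)/74.13 = 1.315
NF = 10 log₁₀(1.315) = 1.19 dB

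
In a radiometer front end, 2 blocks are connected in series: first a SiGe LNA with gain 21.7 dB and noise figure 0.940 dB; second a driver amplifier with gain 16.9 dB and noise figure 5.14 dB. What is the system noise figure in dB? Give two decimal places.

Convert to linear (a loss of L dB is a gain of −L dB): F_i = 10^(NF_i/10), G_i = 10^(G_i,dB/10)
  Stage 1: F_1 = 10^(0.940/10) = 1.242, G_1 = 10^(21.7/10) = 147.9
  Stage 2: F_2 = 10^(5.14/10) = 3.266, G_2 = 10^(16.9/10) = 48.98
Friis cascade:
  F = 1.242 + (3.266 − 1)/147.9 = 1.257
NF = 10 log₁₀(1.257) = 0.99 dB

0.99 dB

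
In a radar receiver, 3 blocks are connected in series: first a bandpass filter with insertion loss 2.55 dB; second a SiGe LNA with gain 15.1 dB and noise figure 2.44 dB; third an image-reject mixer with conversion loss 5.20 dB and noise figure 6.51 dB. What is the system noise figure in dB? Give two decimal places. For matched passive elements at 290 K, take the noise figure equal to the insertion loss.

Convert to linear (a loss of L dB is a gain of −L dB): F_i = 10^(NF_i/10), G_i = 10^(G_i,dB/10)
  Stage 1: F_1 = 10^(2.55/10) = 1.799, G_1 = 10^(−2.55/10) = 0.5559
  Stage 2: F_2 = 10^(2.44/10) = 1.754, G_2 = 10^(15.1/10) = 32.36
  Stage 3: F_3 = 10^(6.51/10) = 4.477, G_3 = 10^(−5.20/10) = 0.3020
Friis cascade:
  F = 1.799 + (1.754 − 1)/0.5559 + (4.477 − 1)/17.99 = 3.348
NF = 10 log₁₀(3.348) = 5.25 dB

5.25 dB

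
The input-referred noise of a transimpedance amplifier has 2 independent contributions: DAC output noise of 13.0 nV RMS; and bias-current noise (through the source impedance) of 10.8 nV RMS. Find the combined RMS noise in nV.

16.9 nV

Uncorrelated sources add in power (mean-square): V_tot = √(ΣV_i²)
V_tot = √[(1.30×10⁻⁸)² + (1.08×10⁻⁸)²] = 1.69×10⁻⁸ V = 16.9 nV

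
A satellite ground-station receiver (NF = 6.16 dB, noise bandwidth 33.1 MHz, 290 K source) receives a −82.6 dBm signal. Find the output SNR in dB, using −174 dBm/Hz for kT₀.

10.0 dB

Noise floor: N = −174 + 10 log₁₀(B) + NF
10 log₁₀(3.31×10⁷) = 75.2 dB
N = −174 + 75.2 + 6.16 = −92.64 dBm
SNR = P_sig − N = −82.6 − (−92.64) = 10.04 dB → 10.0 dB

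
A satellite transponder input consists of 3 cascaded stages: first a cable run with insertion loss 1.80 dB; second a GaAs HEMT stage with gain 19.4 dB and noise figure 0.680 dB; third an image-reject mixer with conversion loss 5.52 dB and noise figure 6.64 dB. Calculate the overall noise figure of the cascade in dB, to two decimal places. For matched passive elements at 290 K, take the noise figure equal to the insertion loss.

2.63 dB

Convert to linear (a loss of L dB is a gain of −L dB): F_i = 10^(NF_i/10), G_i = 10^(G_i,dB/10)
  Stage 1: F_1 = 10^(1.80/10) = 1.514, G_1 = 10^(−1.80/10) = 0.6607
  Stage 2: F_2 = 10^(0.680/10) = 1.169, G_2 = 10^(19.4/10) = 87.10
  Stage 3: F_3 = 10^(6.64/10) = 4.613, G_3 = 10^(−5.52/10) = 0.2805
Friis cascade:
  F = 1.514 + (1.169 − 1)/0.6607 + (4.613 − 1)/57.54 = 1.833
NF = 10 log₁₀(1.833) = 2.63 dB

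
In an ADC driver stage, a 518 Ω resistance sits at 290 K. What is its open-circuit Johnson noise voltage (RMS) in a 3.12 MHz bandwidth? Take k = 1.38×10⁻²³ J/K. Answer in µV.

V_n = √(4kTRB)
4kTRB = 4 × 1.38×10⁻²³ × 290 × 5.18×10² × 3.12×10⁶ = 2.59×10⁻¹¹ V²
V_n = √(2.59×10⁻¹¹) = 5.09×10⁻⁶ V = 5.09 µV

5.09 µV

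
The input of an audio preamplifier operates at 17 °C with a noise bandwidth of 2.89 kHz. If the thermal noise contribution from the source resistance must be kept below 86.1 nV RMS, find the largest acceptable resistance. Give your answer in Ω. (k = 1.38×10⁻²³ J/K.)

T = 17 °C + 273.15 = 290.15 K
Johnson–Nyquist: V_n = √(4kTRB) ⇒ R = V_n² / (4kTB)
4kTB = 4 × 1.38×10⁻²³ × 290.15 × 2.89×10³ = 4.63×10⁻¹⁷
R = (8.61×10⁻⁸)² / 4.63×10⁻¹⁷ = 1.60×10² Ω = 160 Ω

160 Ω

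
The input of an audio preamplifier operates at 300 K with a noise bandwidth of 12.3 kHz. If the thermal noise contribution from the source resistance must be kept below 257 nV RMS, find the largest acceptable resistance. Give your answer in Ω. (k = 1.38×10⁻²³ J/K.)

324 Ω

Johnson–Nyquist: V_n = √(4kTRB) ⇒ R = V_n² / (4kTB)
4kTB = 4 × 1.38×10⁻²³ × 300 × 1.23×10⁴ = 2.04×10⁻¹⁶
R = (2.57×10⁻⁷)² / 2.04×10⁻¹⁶ = 3.24×10² Ω = 324 Ω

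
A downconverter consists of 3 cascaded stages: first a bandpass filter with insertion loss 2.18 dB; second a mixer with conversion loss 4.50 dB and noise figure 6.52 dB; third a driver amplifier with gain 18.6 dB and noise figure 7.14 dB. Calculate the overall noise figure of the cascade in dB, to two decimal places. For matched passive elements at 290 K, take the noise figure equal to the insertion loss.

Convert to linear (a loss of L dB is a gain of −L dB): F_i = 10^(NF_i/10), G_i = 10^(G_i,dB/10)
  Stage 1: F_1 = 10^(2.18/10) = 1.652, G_1 = 10^(−2.18/10) = 0.6053
  Stage 2: F_2 = 10^(6.52/10) = 4.487, G_2 = 10^(−4.50/10) = 0.3548
  Stage 3: F_3 = 10^(7.14/10) = 5.176, G_3 = 10^(18.6/10) = 72.44
Friis cascade:
  F = 1.652 + (4.487 − 1)/0.6053 + (5.176 − 1)/0.2148 = 26.86
NF = 10 log₁₀(26.86) = 14.29 dB

14.29 dB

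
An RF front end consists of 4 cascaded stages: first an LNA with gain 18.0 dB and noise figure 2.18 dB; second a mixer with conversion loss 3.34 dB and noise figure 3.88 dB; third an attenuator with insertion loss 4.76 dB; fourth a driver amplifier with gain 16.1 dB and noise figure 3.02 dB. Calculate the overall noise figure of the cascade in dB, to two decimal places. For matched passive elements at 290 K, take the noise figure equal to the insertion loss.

Convert to linear (a loss of L dB is a gain of −L dB): F_i = 10^(NF_i/10), G_i = 10^(G_i,dB/10)
  Stage 1: F_1 = 10^(2.18/10) = 1.652, G_1 = 10^(18.0/10) = 63.10
  Stage 2: F_2 = 10^(3.88/10) = 2.443, G_2 = 10^(−3.34/10) = 0.4634
  Stage 3: F_3 = 10^(4.76/10) = 2.992, G_3 = 10^(−4.76/10) = 0.3342
  Stage 4: F_4 = 10^(3.02/10) = 2.004, G_4 = 10^(16.1/10) = 40.74
Friis cascade:
  F = 1.652 + (2.443 − 1)/63.10 + (2.992 − 1)/29.24 + (2.004 − 1)/9.772 = 1.846
NF = 10 log₁₀(1.846) = 2.66 dB

2.66 dB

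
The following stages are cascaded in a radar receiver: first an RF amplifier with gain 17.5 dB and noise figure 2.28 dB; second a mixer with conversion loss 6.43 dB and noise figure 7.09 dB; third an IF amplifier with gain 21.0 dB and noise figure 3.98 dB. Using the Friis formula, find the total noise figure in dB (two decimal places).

Convert to linear (a loss of L dB is a gain of −L dB): F_i = 10^(NF_i/10), G_i = 10^(G_i,dB/10)
  Stage 1: F_1 = 10^(2.28/10) = 1.690, G_1 = 10^(17.5/10) = 56.23
  Stage 2: F_2 = 10^(7.09/10) = 5.117, G_2 = 10^(−6.43/10) = 0.2275
  Stage 3: F_3 = 10^(3.98/10) = 2.500, G_3 = 10^(21.0/10) = 125.9
Friis cascade:
  F = 1.690 + (5.117 − 1)/56.23 + (2.500 − 1)/12.79 = 1.881
NF = 10 log₁₀(1.881) = 2.74 dB

2.74 dB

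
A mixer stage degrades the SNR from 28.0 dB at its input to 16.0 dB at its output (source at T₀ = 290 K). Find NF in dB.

12.0 dB

NF (dB) = SNR_in(dB) − SNR_out(dB) when the source is at T₀
NF = 28.0 − 16.0 = 12.0 dB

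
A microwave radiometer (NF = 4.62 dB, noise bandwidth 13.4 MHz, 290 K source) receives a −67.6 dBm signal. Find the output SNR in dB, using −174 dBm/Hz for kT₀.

Noise floor: N = −174 + 10 log₁₀(B) + NF
10 log₁₀(1.34×10⁷) = 71.27 dB
N = −174 + 71.27 + 4.62 = −98.11 dBm
SNR = P_sig − N = −67.6 − (−98.11) = 30.51 dB → 30.5 dB

30.5 dB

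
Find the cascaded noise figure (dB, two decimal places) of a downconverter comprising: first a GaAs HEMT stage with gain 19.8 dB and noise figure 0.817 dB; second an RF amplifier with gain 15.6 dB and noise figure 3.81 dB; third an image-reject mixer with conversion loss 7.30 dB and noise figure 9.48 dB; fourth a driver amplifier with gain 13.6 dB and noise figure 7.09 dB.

0.90 dB

Convert to linear (a loss of L dB is a gain of −L dB): F_i = 10^(NF_i/10), G_i = 10^(G_i,dB/10)
  Stage 1: F_1 = 10^(0.817/10) = 1.207, G_1 = 10^(19.8/10) = 95.50
  Stage 2: F_2 = 10^(3.81/10) = 2.404, G_2 = 10^(15.6/10) = 36.31
  Stage 3: F_3 = 10^(9.48/10) = 8.872, G_3 = 10^(−7.30/10) = 0.1862
  Stage 4: F_4 = 10^(7.09/10) = 5.117, G_4 = 10^(13.6/10) = 22.91
Friis cascade:
  F = 1.207 + (2.404 − 1)/95.50 + (8.872 − 1)/3467 + (5.117 − 1)/645.7 = 1.230
NF = 10 log₁₀(1.230) = 0.90 dB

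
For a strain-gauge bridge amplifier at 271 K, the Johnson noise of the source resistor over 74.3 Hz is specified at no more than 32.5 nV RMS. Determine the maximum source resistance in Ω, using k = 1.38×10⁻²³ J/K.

Johnson–Nyquist: V_n = √(4kTRB) ⇒ R = V_n² / (4kTB)
4kTB = 4 × 1.38×10⁻²³ × 271 × 7.43×10¹ = 1.11×10⁻¹⁸
R = (3.25×10⁻⁸)² / 1.11×10⁻¹⁸ = 9.50×10² Ω = 950 Ω

950 Ω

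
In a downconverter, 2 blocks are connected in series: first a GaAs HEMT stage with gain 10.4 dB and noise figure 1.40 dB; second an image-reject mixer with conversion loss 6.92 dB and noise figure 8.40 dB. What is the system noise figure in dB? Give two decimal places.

2.83 dB

Convert to linear (a loss of L dB is a gain of −L dB): F_i = 10^(NF_i/10), G_i = 10^(G_i,dB/10)
  Stage 1: F_1 = 10^(1.40/10) = 1.380, G_1 = 10^(10.4/10) = 10.96
  Stage 2: F_2 = 10^(8.40/10) = 6.918, G_2 = 10^(−6.92/10) = 0.2032
Friis cascade:
  F = 1.380 + (6.918 − 1)/10.96 = 1.920
NF = 10 log₁₀(1.920) = 2.83 dB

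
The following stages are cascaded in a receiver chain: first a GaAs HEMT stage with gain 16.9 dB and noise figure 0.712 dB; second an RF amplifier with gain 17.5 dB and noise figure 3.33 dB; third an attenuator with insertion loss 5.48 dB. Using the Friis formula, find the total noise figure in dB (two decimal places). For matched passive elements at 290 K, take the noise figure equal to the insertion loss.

Convert to linear (a loss of L dB is a gain of −L dB): F_i = 10^(NF_i/10), G_i = 10^(G_i,dB/10)
  Stage 1: F_1 = 10^(0.712/10) = 1.178, G_1 = 10^(16.9/10) = 48.98
  Stage 2: F_2 = 10^(3.33/10) = 2.153, G_2 = 10^(17.5/10) = 56.23
  Stage 3: F_3 = 10^(5.48/10) = 3.532, G_3 = 10^(−5.48/10) = 0.2831
Friis cascade:
  F = 1.178 + (2.153 − 1)/48.98 + (3.532 − 1)/2754 = 1.203
NF = 10 log₁₀(1.203) = 0.80 dB

0.80 dB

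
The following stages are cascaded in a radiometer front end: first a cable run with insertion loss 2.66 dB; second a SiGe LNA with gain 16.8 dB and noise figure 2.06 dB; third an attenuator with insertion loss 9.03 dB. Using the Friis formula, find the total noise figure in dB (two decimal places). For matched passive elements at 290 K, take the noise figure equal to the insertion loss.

5.10 dB

Convert to linear (a loss of L dB is a gain of −L dB): F_i = 10^(NF_i/10), G_i = 10^(G_i,dB/10)
  Stage 1: F_1 = 10^(2.66/10) = 1.845, G_1 = 10^(−2.66/10) = 0.5420
  Stage 2: F_2 = 10^(2.06/10) = 1.607, G_2 = 10^(16.8/10) = 47.86
  Stage 3: F_3 = 10^(9.03/10) = 7.998, G_3 = 10^(−9.03/10) = 0.1250
Friis cascade:
  F = 1.845 + (1.607 − 1)/0.5420 + (7.998 − 1)/25.94 = 3.235
NF = 10 log₁₀(3.235) = 5.10 dB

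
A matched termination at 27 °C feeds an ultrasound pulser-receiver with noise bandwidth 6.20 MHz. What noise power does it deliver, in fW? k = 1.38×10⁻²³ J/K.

25.7 fW

T = 27 °C + 273.15 = 300.15 K
P_n = kTB = 1.38×10⁻²³ × 300.15 × 6.20×10⁶ = 2.57×10⁻¹⁴ W = 25.7 fW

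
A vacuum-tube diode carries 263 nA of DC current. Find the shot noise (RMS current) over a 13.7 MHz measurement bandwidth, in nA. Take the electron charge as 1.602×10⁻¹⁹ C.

I_n = √(2qI·B)
2qI·B = 2 × 1.602×10⁻¹⁹ × 2.63×10⁻⁷ × 1.37×10⁷ = 1.15×10⁻¹⁸ A²
I_n = √(1.15×10⁻¹⁸) = 1.07×10⁻⁹ A = 1.07 nA

1.07 nA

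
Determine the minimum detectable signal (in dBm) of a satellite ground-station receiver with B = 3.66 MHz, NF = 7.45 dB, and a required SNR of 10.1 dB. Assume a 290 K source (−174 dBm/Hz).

−90.8 dBm

Sensitivity = −174 + 10 log₁₀(B) + NF + SNR_min
= −174 + 65.63 + 7.45 + 10.1
= −90.82 dBm → −90.8 dBm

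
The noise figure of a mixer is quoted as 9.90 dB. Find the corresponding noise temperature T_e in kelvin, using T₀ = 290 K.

F = 10^(9.90/10) = 9.77237
T_e = (F − 1)·T₀ = (9.77237 − 1) × 290 = 2544 K

2544 K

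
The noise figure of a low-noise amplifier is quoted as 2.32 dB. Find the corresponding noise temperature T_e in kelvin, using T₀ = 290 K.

205 K

F = 10^(2.32/10) = 1.70608
T_e = (F − 1)·T₀ = (1.70608 − 1) × 290 = 205 K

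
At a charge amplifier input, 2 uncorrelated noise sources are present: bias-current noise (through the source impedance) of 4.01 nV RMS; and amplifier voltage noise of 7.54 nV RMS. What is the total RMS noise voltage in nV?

Uncorrelated sources add in power (mean-square): V_tot = √(ΣV_i²)
V_tot = √[(4.01×10⁻⁹)² + (7.54×10⁻⁹)²] = 8.54×10⁻⁹ V = 8.54 nV

8.54 nV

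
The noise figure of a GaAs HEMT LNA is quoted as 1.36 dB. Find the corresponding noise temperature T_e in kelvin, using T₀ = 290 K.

107 K

F = 10^(1.36/10) = 1.36773
T_e = (F − 1)·T₀ = (1.36773 − 1) × 290 = 107 K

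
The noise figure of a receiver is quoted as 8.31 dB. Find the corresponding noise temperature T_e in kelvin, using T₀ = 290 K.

F = 10^(8.31/10) = 6.77642
T_e = (F − 1)·T₀ = (6.77642 − 1) × 290 = 1675 K

1675 K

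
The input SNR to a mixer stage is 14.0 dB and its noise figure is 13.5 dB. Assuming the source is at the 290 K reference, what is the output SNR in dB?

By definition F = SNR_in/SNR_out, so in dB: SNR_out = SNR_in − NF
SNR_out = 14.0 − 13.5 = 0.5 dB

0.5 dB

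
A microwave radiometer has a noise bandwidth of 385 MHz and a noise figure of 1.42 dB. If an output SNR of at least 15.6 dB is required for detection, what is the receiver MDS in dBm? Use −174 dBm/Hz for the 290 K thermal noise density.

Sensitivity = −174 + 10 log₁₀(B) + NF + SNR_min
= −174 + 85.85 + 1.42 + 15.6
= −71.13 dBm → −71.1 dBm

−71.1 dBm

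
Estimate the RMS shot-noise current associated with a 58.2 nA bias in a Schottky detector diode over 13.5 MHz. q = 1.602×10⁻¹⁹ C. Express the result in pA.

I_n = √(2qI·B)
2qI·B = 2 × 1.602×10⁻¹⁹ × 5.82×10⁻⁸ × 1.35×10⁷ = 2.52×10⁻¹⁹ A²
I_n = √(2.52×10⁻¹⁹) = 5.02×10⁻¹⁰ A = 502 pA

502 pA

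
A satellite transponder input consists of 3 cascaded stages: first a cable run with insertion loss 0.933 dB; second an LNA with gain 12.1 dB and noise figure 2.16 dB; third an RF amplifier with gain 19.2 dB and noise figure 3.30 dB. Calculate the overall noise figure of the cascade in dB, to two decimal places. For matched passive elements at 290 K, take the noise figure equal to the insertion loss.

3.27 dB

Convert to linear (a loss of L dB is a gain of −L dB): F_i = 10^(NF_i/10), G_i = 10^(G_i,dB/10)
  Stage 1: F_1 = 10^(0.933/10) = 1.240, G_1 = 10^(−0.933/10) = 0.8067
  Stage 2: F_2 = 10^(2.16/10) = 1.644, G_2 = 10^(12.1/10) = 16.22
  Stage 3: F_3 = 10^(3.30/10) = 2.138, G_3 = 10^(19.2/10) = 83.18
Friis cascade:
  F = 1.240 + (1.644 − 1)/0.8067 + (2.138 − 1)/13.08 = 2.125
NF = 10 log₁₀(2.125) = 3.27 dB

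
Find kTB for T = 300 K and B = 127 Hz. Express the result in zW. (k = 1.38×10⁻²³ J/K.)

P_n = kTB = 1.38×10⁻²³ × 300 × 1.27×10² = 5.26×10⁻¹⁹ W = 526 zW

526 zW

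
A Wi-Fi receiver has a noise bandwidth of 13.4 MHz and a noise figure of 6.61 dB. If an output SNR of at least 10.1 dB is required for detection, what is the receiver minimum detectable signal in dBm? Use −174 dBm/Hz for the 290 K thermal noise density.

−86.0 dBm

Sensitivity = −174 + 10 log₁₀(B) + NF + SNR_min
= −174 + 71.27 + 6.61 + 10.1
= −86.02 dBm → −86.0 dBm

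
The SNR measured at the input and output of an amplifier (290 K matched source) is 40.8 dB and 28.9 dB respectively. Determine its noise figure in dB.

11.9 dB

NF (dB) = SNR_in(dB) − SNR_out(dB) when the source is at T₀
NF = 40.8 − 28.9 = 11.9 dB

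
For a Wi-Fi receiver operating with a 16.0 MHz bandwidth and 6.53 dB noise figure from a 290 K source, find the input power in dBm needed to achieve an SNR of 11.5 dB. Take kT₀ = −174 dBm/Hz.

−83.9 dBm

Sensitivity = −174 + 10 log₁₀(B) + NF + SNR_min
= −174 + 72.04 + 6.53 + 11.5
= −83.93 dBm → −83.9 dBm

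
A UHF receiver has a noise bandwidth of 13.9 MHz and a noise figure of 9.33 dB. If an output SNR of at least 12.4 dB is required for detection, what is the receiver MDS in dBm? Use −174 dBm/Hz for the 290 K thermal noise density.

−80.8 dBm

Sensitivity = −174 + 10 log₁₀(B) + NF + SNR_min
= −174 + 71.43 + 9.33 + 12.4
= −80.84 dBm → −80.8 dBm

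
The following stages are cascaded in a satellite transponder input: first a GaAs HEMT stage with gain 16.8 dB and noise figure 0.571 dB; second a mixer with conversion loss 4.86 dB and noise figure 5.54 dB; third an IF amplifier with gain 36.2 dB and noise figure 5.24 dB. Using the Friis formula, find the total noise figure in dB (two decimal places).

1.28 dB

Convert to linear (a loss of L dB is a gain of −L dB): F_i = 10^(NF_i/10), G_i = 10^(G_i,dB/10)
  Stage 1: F_1 = 10^(0.571/10) = 1.141, G_1 = 10^(16.8/10) = 47.86
  Stage 2: F_2 = 10^(5.54/10) = 3.581, G_2 = 10^(−4.86/10) = 0.3266
  Stage 3: F_3 = 10^(5.24/10) = 3.342, G_3 = 10^(36.2/10) = 4169
Friis cascade:
  F = 1.141 + (3.581 − 1)/47.86 + (3.342 − 1)/15.63 = 1.344
NF = 10 log₁₀(1.344) = 1.28 dB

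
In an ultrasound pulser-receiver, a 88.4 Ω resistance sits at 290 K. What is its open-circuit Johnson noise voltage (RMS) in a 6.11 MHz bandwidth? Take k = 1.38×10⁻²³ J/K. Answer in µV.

2.94 µV

V_n = √(4kTRB)
4kTRB = 4 × 1.38×10⁻²³ × 290 × 8.84×10¹ × 6.11×10⁶ = 8.65×10⁻¹² V²
V_n = √(8.65×10⁻¹²) = 2.94×10⁻⁶ V = 2.94 µV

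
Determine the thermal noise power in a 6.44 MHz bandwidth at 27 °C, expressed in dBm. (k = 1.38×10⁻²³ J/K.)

T = 27 °C + 273.15 = 300.15 K
P_n = kTB = 1.38×10⁻²³ × 300.15 × 6.44×10⁶ = 2.67×10⁻¹⁴ W
In dBm: 10 log₁₀(2.67×10⁻¹⁴ / 10⁻³) = −105.7 dBm

−105.7 dBm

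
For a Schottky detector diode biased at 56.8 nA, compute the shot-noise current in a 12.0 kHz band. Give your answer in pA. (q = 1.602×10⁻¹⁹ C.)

14.8 pA

I_n = √(2qI·B)
2qI·B = 2 × 1.602×10⁻¹⁹ × 5.68×10⁻⁸ × 1.20×10⁴ = 2.18×10⁻²² A²
I_n = √(2.18×10⁻²²) = 1.48×10⁻¹¹ A = 14.8 pA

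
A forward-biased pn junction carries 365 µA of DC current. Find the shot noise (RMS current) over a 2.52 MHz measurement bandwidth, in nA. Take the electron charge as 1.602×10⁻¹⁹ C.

17.2 nA

I_n = √(2qI·B)
2qI·B = 2 × 1.602×10⁻¹⁹ × 3.65×10⁻⁴ × 2.52×10⁶ = 2.95×10⁻¹⁶ A²
I_n = √(2.95×10⁻¹⁶) = 1.72×10⁻⁸ A = 17.2 nA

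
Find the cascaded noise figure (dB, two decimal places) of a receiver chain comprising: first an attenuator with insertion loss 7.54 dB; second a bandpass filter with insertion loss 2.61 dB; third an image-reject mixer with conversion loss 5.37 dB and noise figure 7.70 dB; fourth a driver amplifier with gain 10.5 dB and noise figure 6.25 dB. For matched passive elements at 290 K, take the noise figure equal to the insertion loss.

Convert to linear (a loss of L dB is a gain of −L dB): F_i = 10^(NF_i/10), G_i = 10^(G_i,dB/10)
  Stage 1: F_1 = 10^(7.54/10) = 5.675, G_1 = 10^(−7.54/10) = 0.1762
  Stage 2: F_2 = 10^(2.61/10) = 1.824, G_2 = 10^(−2.61/10) = 0.5483
  Stage 3: F_3 = 10^(7.70/10) = 5.888, G_3 = 10^(−5.37/10) = 0.2904
  Stage 4: F_4 = 10^(6.25/10) = 4.217, G_4 = 10^(10.5/10) = 11.22
Friis cascade:
  F = 5.675 + (1.824 − 1)/0.1762 + (5.888 − 1)/0.09661 + (4.217 − 1)/0.02805 = 175.6
NF = 10 log₁₀(175.6) = 22.45 dB

22.45 dB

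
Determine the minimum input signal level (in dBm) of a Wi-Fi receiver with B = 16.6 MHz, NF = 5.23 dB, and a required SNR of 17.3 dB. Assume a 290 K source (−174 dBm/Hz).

Sensitivity = −174 + 10 log₁₀(B) + NF + SNR_min
= −174 + 72.2 + 5.23 + 17.3
= −79.27 dBm → −79.3 dBm

−79.3 dBm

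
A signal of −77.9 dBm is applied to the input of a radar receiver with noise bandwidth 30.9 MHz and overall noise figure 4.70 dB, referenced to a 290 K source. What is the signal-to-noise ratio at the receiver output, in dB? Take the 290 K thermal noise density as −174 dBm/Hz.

16.5 dB

Noise floor: N = −174 + 10 log₁₀(B) + NF
10 log₁₀(3.09×10⁷) = 74.9 dB
N = −174 + 74.9 + 4.70 = −94.40 dBm
SNR = P_sig − N = −77.9 − (−94.40) = 16.50 dB → 16.5 dB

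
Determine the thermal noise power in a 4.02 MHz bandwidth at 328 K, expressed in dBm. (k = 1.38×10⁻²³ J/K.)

−107.4 dBm

P_n = kTB = 1.38×10⁻²³ × 328 × 4.02×10⁶ = 1.82×10⁻¹⁴ W
In dBm: 10 log₁₀(1.82×10⁻¹⁴ / 10⁻³) = −107.4 dBm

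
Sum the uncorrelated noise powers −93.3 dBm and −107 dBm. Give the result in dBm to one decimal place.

Convert to linear, add, convert back:
P₁ = 4.68×10⁻¹³ W, P₂ = 2.00×10⁻¹⁴ W
P_tot = 4.88×10⁻¹³ W → 10 log₁₀(P_tot / 10⁻³) = −93.1 dBm

−93.1 dBm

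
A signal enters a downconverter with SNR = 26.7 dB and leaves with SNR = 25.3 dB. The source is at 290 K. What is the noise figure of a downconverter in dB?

1.4 dB

NF (dB) = SNR_in(dB) − SNR_out(dB) when the source is at T₀
NF = 26.7 − 25.3 = 1.4 dB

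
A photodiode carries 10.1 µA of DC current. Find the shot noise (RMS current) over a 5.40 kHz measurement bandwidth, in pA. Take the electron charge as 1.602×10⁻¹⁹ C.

I_n = √(2qI·B)
2qI·B = 2 × 1.602×10⁻¹⁹ × 1.01×10⁻⁵ × 5.40×10³ = 1.75×10⁻²⁰ A²
I_n = √(1.75×10⁻²⁰) = 1.32×10⁻¹⁰ A = 132 pA

132 pA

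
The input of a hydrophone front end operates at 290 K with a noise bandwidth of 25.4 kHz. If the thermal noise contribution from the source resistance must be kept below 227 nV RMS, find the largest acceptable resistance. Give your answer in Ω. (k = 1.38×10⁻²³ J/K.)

Johnson–Nyquist: V_n = √(4kTRB) ⇒ R = V_n² / (4kTB)
4kTB = 4 × 1.38×10⁻²³ × 290 × 2.54×10⁴ = 4.07×10⁻¹⁶
R = (2.27×10⁻⁷)² / 4.07×10⁻¹⁶ = 1.27×10² Ω = 127 Ω

127 Ω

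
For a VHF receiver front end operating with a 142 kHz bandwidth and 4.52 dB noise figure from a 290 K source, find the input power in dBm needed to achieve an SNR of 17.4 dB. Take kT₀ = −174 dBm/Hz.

−100.6 dBm

Sensitivity = −174 + 10 log₁₀(B) + NF + SNR_min
= −174 + 51.52 + 4.52 + 17.4
= −100.56 dBm → −100.6 dBm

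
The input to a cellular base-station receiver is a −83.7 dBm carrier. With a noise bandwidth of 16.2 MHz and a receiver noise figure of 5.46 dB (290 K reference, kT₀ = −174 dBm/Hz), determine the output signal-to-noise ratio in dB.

12.7 dB

Noise floor: N = −174 + 10 log₁₀(B) + NF
10 log₁₀(1.62×10⁷) = 72.1 dB
N = −174 + 72.1 + 5.46 = −96.44 dBm
SNR = P_sig − N = −83.7 − (−96.44) = 12.74 dB → 12.7 dB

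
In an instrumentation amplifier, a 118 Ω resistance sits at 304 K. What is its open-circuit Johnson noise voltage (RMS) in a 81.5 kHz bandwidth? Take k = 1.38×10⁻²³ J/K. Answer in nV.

V_n = √(4kTRB)
4kTRB = 4 × 1.38×10⁻²³ × 304 × 1.18×10² × 8.15×10⁴ = 1.61×10⁻¹³ V²
V_n = √(1.61×10⁻¹³) = 4.02×10⁻⁷ V = 402 nV

402 nV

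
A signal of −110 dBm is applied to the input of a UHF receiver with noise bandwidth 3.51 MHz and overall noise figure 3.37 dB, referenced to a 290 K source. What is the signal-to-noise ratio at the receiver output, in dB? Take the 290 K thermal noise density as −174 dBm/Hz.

Noise floor: N = −174 + 10 log₁₀(B) + NF
10 log₁₀(3.51×10⁶) = 65.45 dB
N = −174 + 65.45 + 3.37 = −105.18 dBm
SNR = P_sig − N = −110 − (−105.18) = −4.82 dB → −4.8 dB

−4.8 dB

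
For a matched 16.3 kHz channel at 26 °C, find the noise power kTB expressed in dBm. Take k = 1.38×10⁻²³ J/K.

T = 26 °C + 273.15 = 299.15 K
P_n = kTB = 1.38×10⁻²³ × 299.15 × 1.63×10⁴ = 6.73×10⁻¹⁷ W
In dBm: 10 log₁₀(6.73×10⁻¹⁷ / 10⁻³) = −131.7 dBm

−131.7 dBm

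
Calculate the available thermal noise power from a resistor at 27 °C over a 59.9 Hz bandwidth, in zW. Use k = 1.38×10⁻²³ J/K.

T = 27 °C + 273.15 = 300.15 K
P_n = kTB = 1.38×10⁻²³ × 300.15 × 5.99×10¹ = 2.48×10⁻¹⁹ W = 248 zW

248 zW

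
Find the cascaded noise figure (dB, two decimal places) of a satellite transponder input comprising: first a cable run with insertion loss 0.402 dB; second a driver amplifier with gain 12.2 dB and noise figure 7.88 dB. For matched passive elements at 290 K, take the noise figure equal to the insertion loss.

8.28 dB

Convert to linear (a loss of L dB is a gain of −L dB): F_i = 10^(NF_i/10), G_i = 10^(G_i,dB/10)
  Stage 1: F_1 = 10^(0.402/10) = 1.097, G_1 = 10^(−0.402/10) = 0.9116
  Stage 2: F_2 = 10^(7.88/10) = 6.138, G_2 = 10^(12.2/10) = 16.60
Friis cascade:
  F = 1.097 + (6.138 − 1)/0.9116 = 6.733
NF = 10 log₁₀(6.733) = 8.28 dB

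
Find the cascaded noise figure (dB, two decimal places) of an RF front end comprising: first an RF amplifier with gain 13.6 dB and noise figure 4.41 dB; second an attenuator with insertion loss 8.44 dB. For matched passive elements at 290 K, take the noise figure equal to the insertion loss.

Convert to linear (a loss of L dB is a gain of −L dB): F_i = 10^(NF_i/10), G_i = 10^(G_i,dB/10)
  Stage 1: F_1 = 10^(4.41/10) = 2.761, G_1 = 10^(13.6/10) = 22.91
  Stage 2: F_2 = 10^(8.44/10) = 6.982, G_2 = 10^(−8.44/10) = 0.1432
Friis cascade:
  F = 2.761 + (6.982 − 1)/22.91 = 3.022
NF = 10 log₁₀(3.022) = 4.80 dB

4.80 dB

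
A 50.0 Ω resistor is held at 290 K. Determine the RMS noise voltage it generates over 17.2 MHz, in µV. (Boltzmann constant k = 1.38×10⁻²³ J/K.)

V_n = √(4kTRB)
4kTRB = 4 × 1.38×10⁻²³ × 290 × 5.00×10¹ × 1.72×10⁷ = 1.38×10⁻¹¹ V²
V_n = √(1.38×10⁻¹¹) = 3.71×10⁻⁶ V = 3.71 µV

3.71 µV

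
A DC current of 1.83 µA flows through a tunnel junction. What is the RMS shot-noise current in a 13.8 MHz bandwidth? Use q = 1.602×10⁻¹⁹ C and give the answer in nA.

I_n = √(2qI·B)
2qI·B = 2 × 1.602×10⁻¹⁹ × 1.83×10⁻⁶ × 1.38×10⁷ = 8.09×10⁻¹⁸ A²
I_n = √(8.09×10⁻¹⁸) = 2.84×10⁻⁹ A = 2.84 nA

2.84 nA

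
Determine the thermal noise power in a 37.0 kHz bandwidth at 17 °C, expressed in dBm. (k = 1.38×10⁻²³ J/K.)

T = 17 °C + 273.15 = 290.15 K
P_n = kTB = 1.38×10⁻²³ × 290.15 × 3.70×10⁴ = 1.48×10⁻¹⁶ W
In dBm: 10 log₁₀(1.48×10⁻¹⁶ / 10⁻³) = −128.3 dBm

−128.3 dBm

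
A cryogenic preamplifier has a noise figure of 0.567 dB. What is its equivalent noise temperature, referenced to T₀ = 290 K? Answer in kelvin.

F = 10^(0.567/10) = 1.13946
T_e = (F − 1)·T₀ = (1.13946 − 1) × 290 = 40.4 K

40.4 K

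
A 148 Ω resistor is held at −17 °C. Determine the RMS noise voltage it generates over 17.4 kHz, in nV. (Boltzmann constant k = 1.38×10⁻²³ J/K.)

T = −17 °C + 273.15 = 256.15 K
V_n = √(4kTRB)
4kTRB = 4 × 1.38×10⁻²³ × 256.15 × 1.48×10² × 1.74×10⁴ = 3.64×10⁻¹⁴ V²
V_n = √(3.64×10⁻¹⁴) = 1.91×10⁻⁷ V = 191 nV

191 nV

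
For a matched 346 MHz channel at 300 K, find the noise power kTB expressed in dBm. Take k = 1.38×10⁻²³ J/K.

P_n = kTB = 1.38×10⁻²³ × 300 × 3.46×10⁸ = 1.43×10⁻¹² W
In dBm: 10 log₁₀(1.43×10⁻¹² / 10⁻³) = −88.4 dBm

−88.4 dBm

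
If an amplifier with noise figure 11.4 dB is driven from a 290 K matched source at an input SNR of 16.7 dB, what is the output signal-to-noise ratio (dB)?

By definition F = SNR_in/SNR_out, so in dB: SNR_out = SNR_in − NF
SNR_out = 16.7 − 11.4 = 5.3 dB

5.3 dB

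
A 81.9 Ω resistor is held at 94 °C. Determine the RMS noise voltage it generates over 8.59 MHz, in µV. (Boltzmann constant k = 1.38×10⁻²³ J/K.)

T = 94 °C + 273.15 = 367.15 K
V_n = √(4kTRB)
4kTRB = 4 × 1.38×10⁻²³ × 367.15 × 8.19×10¹ × 8.59×10⁶ = 1.43×10⁻¹¹ V²
V_n = √(1.43×10⁻¹¹) = 3.78×10⁻⁶ V = 3.78 µV

3.78 µV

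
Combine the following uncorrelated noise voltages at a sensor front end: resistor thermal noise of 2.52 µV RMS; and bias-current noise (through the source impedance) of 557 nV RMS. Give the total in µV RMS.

2.58 µV

Uncorrelated sources add in power (mean-square): V_tot = √(ΣV_i²)
V_tot = √[(2.52×10⁻⁶)² + (5.57×10⁻⁷)²] = 2.58×10⁻⁶ V = 2.58 µV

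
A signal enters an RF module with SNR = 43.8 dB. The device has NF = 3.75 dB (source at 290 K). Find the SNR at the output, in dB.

By definition F = SNR_in/SNR_out, so in dB: SNR_out = SNR_in − NF
SNR_out = 43.8 − 3.75 = 40.05 dB

40.05 dB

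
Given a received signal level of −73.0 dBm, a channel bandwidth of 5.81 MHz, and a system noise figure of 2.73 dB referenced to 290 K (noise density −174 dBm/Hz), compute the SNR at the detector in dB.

30.6 dB

Noise floor: N = −174 + 10 log₁₀(B) + NF
10 log₁₀(5.81×10⁶) = 67.64 dB
N = −174 + 67.64 + 2.73 = −103.63 dBm
SNR = P_sig − N = −73.0 − (−103.63) = 30.63 dB → 30.6 dB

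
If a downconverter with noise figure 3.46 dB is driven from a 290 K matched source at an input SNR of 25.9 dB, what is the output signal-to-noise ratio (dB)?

By definition F = SNR_in/SNR_out, so in dB: SNR_out = SNR_in − NF
SNR_out = 25.9 − 3.46 = 22.44 dB

22.44 dB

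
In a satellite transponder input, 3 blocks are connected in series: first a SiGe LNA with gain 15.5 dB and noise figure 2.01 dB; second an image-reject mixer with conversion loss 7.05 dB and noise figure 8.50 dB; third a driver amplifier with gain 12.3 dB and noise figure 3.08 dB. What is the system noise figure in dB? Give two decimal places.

Convert to linear (a loss of L dB is a gain of −L dB): F_i = 10^(NF_i/10), G_i = 10^(G_i,dB/10)
  Stage 1: F_1 = 10^(2.01/10) = 1.589, G_1 = 10^(15.5/10) = 35.48
  Stage 2: F_2 = 10^(8.50/10) = 7.079, G_2 = 10^(−7.05/10) = 0.1972
  Stage 3: F_3 = 10^(3.08/10) = 2.032, G_3 = 10^(12.3/10) = 16.98
Friis cascade:
  F = 1.589 + (7.079 − 1)/35.48 + (2.032 − 1)/6.998 = 1.907
NF = 10 log₁₀(1.907) = 2.80 dB

2.80 dB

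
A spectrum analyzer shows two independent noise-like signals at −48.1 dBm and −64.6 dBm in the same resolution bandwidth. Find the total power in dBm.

Convert to linear, add, convert back:
P₁ = 1.55×10⁻⁸ W, P₂ = 3.47×10⁻¹⁰ W
P_tot = 1.58×10⁻⁸ W → 10 log₁₀(P_tot / 10⁻³) = −48.0 dBm

−48.0 dBm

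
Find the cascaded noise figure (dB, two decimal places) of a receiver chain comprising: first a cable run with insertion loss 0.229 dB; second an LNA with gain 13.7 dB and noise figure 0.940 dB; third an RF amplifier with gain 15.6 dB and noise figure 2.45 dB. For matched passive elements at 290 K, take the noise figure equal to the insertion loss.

Convert to linear (a loss of L dB is a gain of −L dB): F_i = 10^(NF_i/10), G_i = 10^(G_i,dB/10)
  Stage 1: F_1 = 10^(0.229/10) = 1.054, G_1 = 10^(−0.229/10) = 0.9486
  Stage 2: F_2 = 10^(0.940/10) = 1.242, G_2 = 10^(13.7/10) = 23.44
  Stage 3: F_3 = 10^(2.45/10) = 1.758, G_3 = 10^(15.6/10) = 36.31
Friis cascade:
  F = 1.054 + (1.242 − 1)/0.9486 + (1.758 − 1)/22.24 = 1.343
NF = 10 log₁₀(1.343) = 1.28 dB

1.28 dB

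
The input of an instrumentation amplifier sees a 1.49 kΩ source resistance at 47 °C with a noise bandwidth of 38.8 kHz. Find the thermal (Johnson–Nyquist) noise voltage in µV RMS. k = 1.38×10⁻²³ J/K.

T = 47 °C + 273.15 = 320.15 K
V_n = √(4kTRB)
4kTRB = 4 × 1.38×10⁻²³ × 320.15 × 1.49×10³ × 3.88×10⁴ = 1.02×10⁻¹² V²
V_n = √(1.02×10⁻¹²) = 1.01×10⁻⁶ V = 1.01 µV

1.01 µV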